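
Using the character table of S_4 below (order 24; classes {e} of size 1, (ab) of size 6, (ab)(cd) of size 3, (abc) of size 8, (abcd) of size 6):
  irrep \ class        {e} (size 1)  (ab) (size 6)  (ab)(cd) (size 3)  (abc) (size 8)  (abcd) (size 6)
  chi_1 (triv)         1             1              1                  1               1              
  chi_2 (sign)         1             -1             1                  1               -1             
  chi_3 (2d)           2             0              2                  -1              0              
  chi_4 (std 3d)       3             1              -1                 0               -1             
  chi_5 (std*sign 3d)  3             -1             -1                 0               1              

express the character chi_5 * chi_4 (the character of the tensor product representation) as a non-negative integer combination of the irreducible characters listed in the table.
chi_5 tensor chi_4 = chi_2 + chi_3 + chi_4 + chi_5 (all other irreducibles have multiplicity 0).

Details: The character of a tensor product is the pointwise product (chi_5 * chi_4)(C) = chi_5(C) * chi_4(C):
  {e}: (3)*(3), (ab): (-1)*(1), (ab)(cd): (-1)*(-1), (abc): (0)*(0), (abcd): (1)*(-1)
so (chi_5 * chi_4) takes values
  {e} -> 9, (ab) -> -1, (ab)(cd) -> 1, (abc) -> 0, (abcd) -> -1.
Now take the inner product of this character with each irreducible chi from the table, <chi_5*chi_4, chi> = (1/24) sum_C |C| (chi_5*chi_4)(C) conj(chi(C)):
  <chi_5*chi_4, chi_1> = (1/24)[1*(9)*conj(1) + 6*(-1)*conj(1) + 3*(1)*conj(1) + 8*(0)*conj(1) + 6*(-1)*conj(1)]
      = (1/24)[(9) + (-6) + (3) + (0) + (-6)] = 0/24 = 0
  <chi_5*chi_4, chi_2> = (1/24)[1*(9)*conj(1) + 6*(-1)*conj(-1) + 3*(1)*conj(1) + 8*(0)*conj(1) + 6*(-1)*conj(-1)]
      = (1/24)[(9) + (6) + (3) + (0) + (6)] = 24/24 = 1
  <chi_5*chi_4, chi_3> = (1/24)[1*(9)*conj(2) + 6*(-1)*conj(0) + 3*(1)*conj(2) + 8*(0)*conj(-1) + 6*(-1)*conj(0)]
      = (1/24)[(18) + (0) + (6) + (0) + (0)] = 24/24 = 1
  <chi_5*chi_4, chi_4> = (1/24)[1*(9)*conj(3) + 6*(-1)*conj(1) + 3*(1)*conj(-1) + 8*(0)*conj(0) + 6*(-1)*conj(-1)]
      = (1/24)[(27) + (-6) + (-3) + (0) + (6)] = 24/24 = 1
  <chi_5*chi_4, chi_5> = (1/24)[1*(9)*conj(3) + 6*(-1)*conj(-1) + 3*(1)*conj(-1) + 8*(0)*conj(0) + 6*(-1)*conj(1)]
      = (1/24)[(27) + (6) + (-3) + (0) + (-6)] = 24/24 = 1
Hence the multiplicities are chi_2: 1, chi_3: 1, chi_4: 1, chi_5: 1. Dimension check: dim(chi_5)*dim(chi_4) = 3*3 = 9 and sum (mult * dim) = 1*1 + 1*2 + 1*3 + 1*3 = 9.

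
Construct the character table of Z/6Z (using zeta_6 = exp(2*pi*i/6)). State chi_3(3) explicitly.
Character table of Z/6Z (irreps indexed chi_0,...,chi_5 with chi_k(m) = zeta_6^(k*m), zeta_6 = exp(2*pi*i/6)):
  irrep \ class  {0} (size 1)  {1} (size 1)    {2} (size 1)    {3} (size 1)  {4} (size 1)    {5} (size 1)  
  chi_0          1             1               1               1             1               1             
  chi_1          1             exp(I*pi/3)     exp(2*I*pi/3)   -1            exp(-2*I*pi/3)  exp(-I*pi/3)  
  chi_2          1             exp(2*I*pi/3)   exp(-2*I*pi/3)  1             exp(2*I*pi/3)   exp(-2*I*pi/3)
  chi_3          1             -1              1               -1            1               -1            
  chi_4          1             exp(-2*I*pi/3)  exp(2*I*pi/3)   1             exp(-2*I*pi/3)  exp(2*I*pi/3) 
  chi_5          1             exp(-I*pi/3)    exp(-2*I*pi/3)  -1            exp(2*I*pi/3)   exp(I*pi/3)   

Spot check: chi_3(3) = zeta_6^(3*3) = zeta_6^9 = -1.

Derivation: Z/6Z is abelian, so all 6 irreducible complex representations are 1-dimensional. They are given by chi_k(m) = zeta_6^(k*m) for k = 0,...,5. Row orthogonality: sum_m chi_k(m) conj(chi_l(m)) = 6 * [k = l].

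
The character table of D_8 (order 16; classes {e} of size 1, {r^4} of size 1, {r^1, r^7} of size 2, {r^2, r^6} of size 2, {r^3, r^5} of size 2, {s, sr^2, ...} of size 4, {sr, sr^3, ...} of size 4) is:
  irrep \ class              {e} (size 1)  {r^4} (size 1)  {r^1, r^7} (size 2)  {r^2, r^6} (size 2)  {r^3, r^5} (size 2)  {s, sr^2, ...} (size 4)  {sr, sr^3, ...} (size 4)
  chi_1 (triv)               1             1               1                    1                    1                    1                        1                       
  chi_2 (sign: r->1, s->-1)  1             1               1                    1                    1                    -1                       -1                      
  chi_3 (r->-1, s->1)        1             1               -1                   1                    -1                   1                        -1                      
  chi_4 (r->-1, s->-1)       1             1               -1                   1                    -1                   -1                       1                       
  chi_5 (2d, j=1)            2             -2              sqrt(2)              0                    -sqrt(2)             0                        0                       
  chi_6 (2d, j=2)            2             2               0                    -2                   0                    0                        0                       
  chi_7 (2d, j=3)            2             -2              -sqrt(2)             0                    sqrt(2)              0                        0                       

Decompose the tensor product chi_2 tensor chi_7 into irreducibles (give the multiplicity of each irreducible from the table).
chi_2 tensor chi_7 = chi_7 (all other irreducibles have multiplicity 0).

Justification: The character of a tensor product is the pointwise product (chi_2 * chi_7)(C) = chi_2(C) * chi_7(C):
  {e}: (1)*(2), {r^4}: (1)*(-2), {r^1, r^7}: (1)*(-sqrt(2)), {r^2, r^6}: (1)*(0), {r^3, r^5}: (1)*(sqrt(2)), {s, sr^2, ...}: (-1)*(0), {sr, sr^3, ...}: (-1)*(0)
so (chi_2 * chi_7) takes values
  {e} -> 2, {r^4} -> -2, {r^1, r^7} -> -sqrt(2), {r^2, r^6} -> 0, {r^3, r^5} -> sqrt(2), {s, sr^2, ...} -> 0, {sr, sr^3, ...} -> 0.
Now take the inner product of this character with each irreducible chi from the table, <chi_2*chi_7, chi> = (1/16) sum_C |C| (chi_2*chi_7)(C) conj(chi(C)):
  <chi_2*chi_7, chi_1> = (1/16)[1*(2)*conj(1) + 1*(-2)*conj(1) + 2*(-sqrt(2))*conj(1) + 2*(0)*conj(1) + 2*(sqrt(2))*conj(1) + 4*(0)*conj(1) + 4*(0)*conj(1)]
      = (1/16)[(2) + (-2) + (-2*sqrt(2)) + (0) + (2*sqrt(2)) + (0) + (0)] = 0/16 = 0
  <chi_2*chi_7, chi_2> = (1/16)[1*(2)*conj(1) + 1*(-2)*conj(1) + 2*(-sqrt(2))*conj(1) + 2*(0)*conj(1) + 2*(sqrt(2))*conj(1) + 4*(0)*conj(-1) + 4*(0)*conj(-1)]
      = (1/16)[(2) + (-2) + (-2*sqrt(2)) + (0) + (2*sqrt(2)) + (0) + (0)] = 0/16 = 0
  <chi_2*chi_7, chi_3> = (1/16)[1*(2)*conj(1) + 1*(-2)*conj(1) + 2*(-sqrt(2))*conj(-1) + 2*(0)*conj(1) + 2*(sqrt(2))*conj(-1) + 4*(0)*conj(1) + 4*(0)*conj(-1)]
      = (1/16)[(2) + (-2) + (2*sqrt(2)) + (0) + (-2*sqrt(2)) + (0) + (0)] = 0/16 = 0
  <chi_2*chi_7, chi_4> = (1/16)[1*(2)*conj(1) + 1*(-2)*conj(1) + 2*(-sqrt(2))*conj(-1) + 2*(0)*conj(1) + 2*(sqrt(2))*conj(-1) + 4*(0)*conj(-1) + 4*(0)*conj(1)]
      = (1/16)[(2) + (-2) + (2*sqrt(2)) + (0) + (-2*sqrt(2)) + (0) + (0)] = 0/16 = 0
  <chi_2*chi_7, chi_5> = (1/16)[1*(2)*conj(2) + 1*(-2)*conj(-2) + 2*(-sqrt(2))*conj(sqrt(2)) + 2*(0)*conj(0) + 2*(sqrt(2))*conj(-sqrt(2)) + 4*(0)*conj(0) + 4*(0)*conj(0)]
      = (1/16)[(4) + (4) + (-4) + (0) + (-4) + (0) + (0)] = 0/16 = 0
  <chi_2*chi_7, chi_6> = (1/16)[1*(2)*conj(2) + 1*(-2)*conj(2) + 2*(-sqrt(2))*conj(0) + 2*(0)*conj(-2) + 2*(sqrt(2))*conj(0) + 4*(0)*conj(0) + 4*(0)*conj(0)]
      = (1/16)[(4) + (-4) + (0) + (0) + (0) + (0) + (0)] = 0/16 = 0
  <chi_2*chi_7, chi_7> = (1/16)[1*(2)*conj(2) + 1*(-2)*conj(-2) + 2*(-sqrt(2))*conj(-sqrt(2)) + 2*(0)*conj(0) + 2*(sqrt(2))*conj(sqrt(2)) + 4*(0)*conj(0) + 4*(0)*conj(0)]
      = (1/16)[(4) + (4) + (4) + (0) + (4) + (0) + (0)] = 16/16 = 1
Hence the multiplicities are chi_7: 1. Dimension check: dim(chi_2)*dim(chi_7) = 1*2 = 2 and sum (mult * dim) = 1*2 = 2.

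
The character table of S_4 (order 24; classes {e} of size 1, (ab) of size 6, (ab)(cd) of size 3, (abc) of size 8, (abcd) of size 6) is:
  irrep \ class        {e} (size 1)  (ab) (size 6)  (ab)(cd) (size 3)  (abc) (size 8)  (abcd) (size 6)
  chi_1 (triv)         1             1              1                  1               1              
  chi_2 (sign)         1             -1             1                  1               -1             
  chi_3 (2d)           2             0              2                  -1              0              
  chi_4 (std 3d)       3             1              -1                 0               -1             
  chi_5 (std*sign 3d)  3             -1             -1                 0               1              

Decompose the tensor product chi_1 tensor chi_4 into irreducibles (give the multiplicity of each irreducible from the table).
chi_1 tensor chi_4 = chi_4 (all other irreducibles have multiplicity 0).

Derivation: The character of a tensor product is the pointwise product (chi_1 * chi_4)(C) = chi_1(C) * chi_4(C):
  {e}: (1)*(3), (ab): (1)*(1), (ab)(cd): (1)*(-1), (abc): (1)*(0), (abcd): (1)*(-1)
so (chi_1 * chi_4) takes values
  {e} -> 3, (ab) -> 1, (ab)(cd) -> -1, (abc) -> 0, (abcd) -> -1.
Now take the inner product of this character with each irreducible chi from the table, <chi_1*chi_4, chi> = (1/24) sum_C |C| (chi_1*chi_4)(C) conj(chi(C)):
  <chi_1*chi_4, chi_1> = (1/24)[1*(3)*conj(1) + 6*(1)*conj(1) + 3*(-1)*conj(1) + 8*(0)*conj(1) + 6*(-1)*conj(1)]
      = (1/24)[(3) + (6) + (-3) + (0) + (-6)] = 0/24 = 0
  <chi_1*chi_4, chi_2> = (1/24)[1*(3)*conj(1) + 6*(1)*conj(-1) + 3*(-1)*conj(1) + 8*(0)*conj(1) + 6*(-1)*conj(-1)]
      = (1/24)[(3) + (-6) + (-3) + (0) + (6)] = 0/24 = 0
  <chi_1*chi_4, chi_3> = (1/24)[1*(3)*conj(2) + 6*(1)*conj(0) + 3*(-1)*conj(2) + 8*(0)*conj(-1) + 6*(-1)*conj(0)]
      = (1/24)[(6) + (0) + (-6) + (0) + (0)] = 0/24 = 0
  <chi_1*chi_4, chi_4> = (1/24)[1*(3)*conj(3) + 6*(1)*conj(1) + 3*(-1)*conj(-1) + 8*(0)*conj(0) + 6*(-1)*conj(-1)]
      = (1/24)[(9) + (6) + (3) + (0) + (6)] = 24/24 = 1
  <chi_1*chi_4, chi_5> = (1/24)[1*(3)*conj(3) + 6*(1)*conj(-1) + 3*(-1)*conj(-1) + 8*(0)*conj(0) + 6*(-1)*conj(1)]
      = (1/24)[(9) + (-6) + (3) + (0) + (-6)] = 0/24 = 0
Hence the multiplicities are chi_4: 1. Dimension check: dim(chi_1)*dim(chi_4) = 1*3 = 3 and sum (mult * dim) = 1*3 = 3.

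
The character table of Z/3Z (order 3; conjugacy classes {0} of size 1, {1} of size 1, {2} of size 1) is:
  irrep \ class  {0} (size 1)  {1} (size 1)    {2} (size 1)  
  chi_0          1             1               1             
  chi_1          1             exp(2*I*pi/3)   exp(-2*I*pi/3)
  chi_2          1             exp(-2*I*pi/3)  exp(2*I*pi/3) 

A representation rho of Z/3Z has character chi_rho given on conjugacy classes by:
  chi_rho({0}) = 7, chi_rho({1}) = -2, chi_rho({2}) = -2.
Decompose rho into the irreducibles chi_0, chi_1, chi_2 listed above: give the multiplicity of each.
Multiplicities: chi_0: 1, chi_1: 3, chi_2: 3.

Argument: Use <chi_rho, chi> = (1/|G|) sum_C |C| * chi_rho(C) * conj(chi(C)) with |G| = 3 for each irreducible chi in the table:
  <chi_rho, chi_0> = (1/3)[1*(7)*conj(1) + 1*(-2)*conj(1) + 1*(-2)*conj(1)]
      = (1/3)[(7) + (-2) + (-2)] = 3/3 = 1
  <chi_rho, chi_1> = (1/3)[1*(7)*conj(1) + 1*(-2)*conj(exp(2*I*pi/3)) + 1*(-2)*conj(exp(-2*I*pi/3))]
      = (1/3)[(7) + (3 + exp(-2*I*pi/3) + 3*exp(2*I*pi/3)) + (3 + 3*exp(-2*I*pi/3) + exp(2*I*pi/3))] = 9/3 = 3
  <chi_rho, chi_2> = (1/3)[1*(7)*conj(1) + 1*(-2)*conj(exp(-2*I*pi/3)) + 1*(-2)*conj(exp(2*I*pi/3))]
      = (1/3)[(7) + (3 + 3*exp(-2*I*pi/3) + exp(2*I*pi/3)) + (3 + exp(-2*I*pi/3) + 3*exp(2*I*pi/3))] = 9/3 = 3
(Exp terms are combined using exp(i*s)*conj(exp(i*t)) = exp(i*(s-t)), and sums of them are collapsed using the identity that for every m > 1 the m distinct m-th roots of unity sum to 0, e.g. 1 + exp(2*I*pi/3) + exp(-2*I*pi/3) = 0.)
Dimension check: dim(rho) = sum (mult * dim) = 1*1 + 3*1 + 3*1 = 7 = chi_rho(e) = 7.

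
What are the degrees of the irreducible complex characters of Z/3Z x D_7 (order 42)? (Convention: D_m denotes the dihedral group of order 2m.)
Dimensions: 1, 1, 1, 1, 1, 1, 2, 2, 2, 2, 2, 2, 2, 2, 2

Argument: There are 15 irreducibles (= number of conjugacy classes). Their dimensions d_i satisfy sum d_i^2 = |G| = 42: 1 + 1 + 1 + 1 + 1 + 1 + 4 + 4 + 4 + 4 + 4 + 4 + 4 + 4 + 4 = 42. (For the product with Z/3Z: each of the 3 1-dim characters of Z/3Z tensors with each irrep of D_7, giving 3 copies of each D_7-dimension.)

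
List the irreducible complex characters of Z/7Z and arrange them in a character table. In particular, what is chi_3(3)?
Character table of Z/7Z (irreps indexed chi_0,...,chi_6 with chi_k(m) = zeta_7^(k*m), zeta_7 = exp(2*pi*i/7)):
  irrep \ class  {0} (size 1)  {1} (size 1)    {2} (size 1)    {3} (size 1)    {4} (size 1)    {5} (size 1)    {6} (size 1)  
  chi_0          1             1               1               1               1               1               1             
  chi_1          1             exp(2*I*pi/7)   exp(4*I*pi/7)   exp(6*I*pi/7)   exp(-6*I*pi/7)  exp(-4*I*pi/7)  exp(-2*I*pi/7)
  chi_2          1             exp(4*I*pi/7)   exp(-6*I*pi/7)  exp(-2*I*pi/7)  exp(2*I*pi/7)   exp(6*I*pi/7)   exp(-4*I*pi/7)
  chi_3          1             exp(6*I*pi/7)   exp(-2*I*pi/7)  exp(4*I*pi/7)   exp(-4*I*pi/7)  exp(2*I*pi/7)   exp(-6*I*pi/7)
  chi_4          1             exp(-6*I*pi/7)  exp(2*I*pi/7)   exp(-4*I*pi/7)  exp(4*I*pi/7)   exp(-2*I*pi/7)  exp(6*I*pi/7) 
  chi_5          1             exp(-4*I*pi/7)  exp(6*I*pi/7)   exp(2*I*pi/7)   exp(-2*I*pi/7)  exp(-6*I*pi/7)  exp(4*I*pi/7) 
  chi_6          1             exp(-2*I*pi/7)  exp(-4*I*pi/7)  exp(-6*I*pi/7)  exp(6*I*pi/7)   exp(4*I*pi/7)   exp(2*I*pi/7) 

Spot check: chi_3(3) = zeta_7^(3*3) = zeta_7^9 = exp(4*I*pi/7).

Why: Z/7Z is abelian, so all 7 irreducible complex representations are 1-dimensional. They are given by chi_k(m) = zeta_7^(k*m) for k = 0,...,6. Row orthogonality: sum_m chi_k(m) conj(chi_l(m)) = 7 * [k = l].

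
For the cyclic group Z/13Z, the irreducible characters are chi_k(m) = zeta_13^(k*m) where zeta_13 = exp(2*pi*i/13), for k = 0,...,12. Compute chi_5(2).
chi_5(2) = zeta_13^10 = exp(-6*I*pi/13)

Proof sketch: chi_5(2) = zeta_13^(5*2) = zeta_13^10. Since zeta_13^13 = 1, this equals zeta_13^10 = exp(2*pi*i*10/13) = exp(-6*I*pi/13).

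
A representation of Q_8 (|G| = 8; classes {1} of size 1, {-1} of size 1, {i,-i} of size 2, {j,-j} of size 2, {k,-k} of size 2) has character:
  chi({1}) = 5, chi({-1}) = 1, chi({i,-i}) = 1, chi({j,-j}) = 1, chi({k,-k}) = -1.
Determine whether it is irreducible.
Not irreducible (reducible): <chi, chi> = 4 > 1.

Derivation: <chi, chi> = (1/|G|) sum_C |C| * |chi(C)|^2 = (1/8)[1*|5|^2 + 1*|1|^2 + 2*|1|^2 + 2*|1|^2 + 2*|-1|^2]
  = (1/8)[(25) + (1) + (2) + (2) + (2)] = 32/8 = 4.
A character is irreducible iff <chi, chi> = 1, so this representation is reducible.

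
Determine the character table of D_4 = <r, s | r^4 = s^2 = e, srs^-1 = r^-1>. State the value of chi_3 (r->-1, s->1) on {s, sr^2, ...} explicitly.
Conjugacy classes: {e} of size 1, {r^2} of size 1, {r^1, r^3} of size 2, {s, sr^2, ...} of size 2, {sr, sr^3, ...} of size 2.
Character table:
  irrep \ class              {e} (size 1)  {r^2} (size 1)  {r^1, r^3} (size 2)  {s, sr^2, ...} (size 2)  {sr, sr^3, ...} (size 2)
  chi_1 (triv)               1             1               1                    1                        1                       
  chi_2 (sign: r->1, s->-1)  1             1               1                    -1                       -1                      
  chi_3 (r->-1, s->1)        1             1               -1                   1                        -1                      
  chi_4 (r->-1, s->-1)       1             1               -1                   -1                       1                       
  chi_5 (2d, j=1)            2             -2              0                    0                        0                       

Spot check: chi_3 (r->-1, s->1) on {s, sr^2, ...} = 1.

Proof sketch: D_4 has order 2*4 = 8 with 5 conjugacy classes, hence 5 irreducibles. Sum of squared dims 1 + 1 + 1 + 1 + 4 = 8 = |G|. Linear characters come from the abelianisation; the 2-dimensional irreps have character r^k -> 2*cos(2*pi*j*k/4), reflections -> 0.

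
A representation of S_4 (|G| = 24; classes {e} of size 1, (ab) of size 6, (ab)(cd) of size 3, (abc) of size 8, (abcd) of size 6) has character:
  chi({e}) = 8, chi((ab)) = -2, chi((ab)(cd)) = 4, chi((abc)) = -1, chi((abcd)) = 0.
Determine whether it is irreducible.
Not irreducible (reducible): <chi, chi> = 6 > 1.

Working: <chi, chi> = (1/|G|) sum_C |C| * |chi(C)|^2 = (1/24)[1*|8|^2 + 6*|-2|^2 + 3*|4|^2 + 8*|-1|^2 + 6*|0|^2]
  = (1/24)[(64) + (24) + (48) + (8) + (0)] = 144/24 = 6.
A character is irreducible iff <chi, chi> = 1, so this representation is reducible.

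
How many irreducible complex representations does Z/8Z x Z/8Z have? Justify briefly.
64

Details: The number of irreducible complex representations of a finite group equals its number of conjugacy classes. Z/8Z x Z/8Z is abelian of order 64, so every element is its own conjugacy class: 64 classes, so Z/8Z x Z/8Z (order 64) has exactly 64 irreducible complex representations.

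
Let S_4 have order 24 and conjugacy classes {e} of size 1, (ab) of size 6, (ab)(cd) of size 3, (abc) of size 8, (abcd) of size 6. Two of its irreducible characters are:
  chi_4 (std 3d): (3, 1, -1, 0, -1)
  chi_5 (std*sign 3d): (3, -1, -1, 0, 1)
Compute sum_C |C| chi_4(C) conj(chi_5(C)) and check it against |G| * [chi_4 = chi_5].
Sum = 0; so <chi_4, chi_5> = 0 (distinct irreducibles are orthogonal).

Reasoning: Compute term by term over conjugacy classes (|C| * chi_4(C) * conj(chi_5(C))):
  1*(3)*conj(3) + 6*(1)*conj(-1) + 3*(-1)*conj(-1) + 8*(0)*conj(0) + 6*(-1)*conj(1)
  = (9) + (-6) + (3) + (0) + (-6)
  = 0.
Dividing by |G| = 24 gives 0/24 = 0, matching the row-orthogonality relation <chi_4, chi_5> = [chi_4 = chi_5].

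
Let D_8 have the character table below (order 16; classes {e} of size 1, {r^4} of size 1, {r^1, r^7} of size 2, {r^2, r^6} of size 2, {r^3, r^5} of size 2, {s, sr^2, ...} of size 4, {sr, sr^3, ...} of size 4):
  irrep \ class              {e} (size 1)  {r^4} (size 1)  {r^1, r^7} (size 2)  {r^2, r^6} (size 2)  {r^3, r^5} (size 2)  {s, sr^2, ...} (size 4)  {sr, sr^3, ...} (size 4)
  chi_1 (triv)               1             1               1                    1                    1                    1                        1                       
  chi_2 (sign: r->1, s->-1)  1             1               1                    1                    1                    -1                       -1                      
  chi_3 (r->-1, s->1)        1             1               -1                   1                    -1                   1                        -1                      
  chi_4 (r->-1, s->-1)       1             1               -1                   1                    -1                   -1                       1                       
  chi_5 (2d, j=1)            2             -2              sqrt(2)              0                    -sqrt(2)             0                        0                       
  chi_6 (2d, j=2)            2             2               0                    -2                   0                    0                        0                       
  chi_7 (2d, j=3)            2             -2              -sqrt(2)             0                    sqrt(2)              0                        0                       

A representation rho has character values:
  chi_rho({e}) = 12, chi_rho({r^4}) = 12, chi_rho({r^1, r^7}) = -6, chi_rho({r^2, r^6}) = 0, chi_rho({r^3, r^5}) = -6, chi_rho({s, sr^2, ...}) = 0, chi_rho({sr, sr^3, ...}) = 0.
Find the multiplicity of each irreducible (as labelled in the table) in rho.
Multiplicities: chi_1: 0, chi_2: 0, chi_3: 3, chi_4: 3, chi_5: 0, chi_6: 3, chi_7: 0.

Explanation: Use <chi_rho, chi> = (1/|G|) sum_C |C| * chi_rho(C) * conj(chi(C)) with |G| = 16 for each irreducible chi in the table:
  <chi_rho, chi_1> = (1/16)[1*(12)*conj(1) + 1*(12)*conj(1) + 2*(-6)*conj(1) + 2*(0)*conj(1) + 2*(-6)*conj(1) + 4*(0)*conj(1) + 4*(0)*conj(1)]
      = (1/16)[(12) + (12) + (-12) + (0) + (-12) + (0) + (0)] = 0/16 = 0
  <chi_rho, chi_2> = (1/16)[1*(12)*conj(1) + 1*(12)*conj(1) + 2*(-6)*conj(1) + 2*(0)*conj(1) + 2*(-6)*conj(1) + 4*(0)*conj(-1) + 4*(0)*conj(-1)]
      = (1/16)[(12) + (12) + (-12) + (0) + (-12) + (0) + (0)] = 0/16 = 0
  <chi_rho, chi_3> = (1/16)[1*(12)*conj(1) + 1*(12)*conj(1) + 2*(-6)*conj(-1) + 2*(0)*conj(1) + 2*(-6)*conj(-1) + 4*(0)*conj(1) + 4*(0)*conj(-1)]
      = (1/16)[(12) + (12) + (12) + (0) + (12) + (0) + (0)] = 48/16 = 3
  <chi_rho, chi_4> = (1/16)[1*(12)*conj(1) + 1*(12)*conj(1) + 2*(-6)*conj(-1) + 2*(0)*conj(1) + 2*(-6)*conj(-1) + 4*(0)*conj(-1) + 4*(0)*conj(1)]
      = (1/16)[(12) + (12) + (12) + (0) + (12) + (0) + (0)] = 48/16 = 3
  <chi_rho, chi_5> = (1/16)[1*(12)*conj(2) + 1*(12)*conj(-2) + 2*(-6)*conj(sqrt(2)) + 2*(0)*conj(0) + 2*(-6)*conj(-sqrt(2)) + 4*(0)*conj(0) + 4*(0)*conj(0)]
      = (1/16)[(24) + (-24) + (-12*sqrt(2)) + (0) + (12*sqrt(2)) + (0) + (0)] = 0/16 = 0
  <chi_rho, chi_6> = (1/16)[1*(12)*conj(2) + 1*(12)*conj(2) + 2*(-6)*conj(0) + 2*(0)*conj(-2) + 2*(-6)*conj(0) + 4*(0)*conj(0) + 4*(0)*conj(0)]
      = (1/16)[(24) + (24) + (0) + (0) + (0) + (0) + (0)] = 48/16 = 3
  <chi_rho, chi_7> = (1/16)[1*(12)*conj(2) + 1*(12)*conj(-2) + 2*(-6)*conj(-sqrt(2)) + 2*(0)*conj(0) + 2*(-6)*conj(sqrt(2)) + 4*(0)*conj(0) + 4*(0)*conj(0)]
      = (1/16)[(24) + (-24) + (12*sqrt(2)) + (0) + (-12*sqrt(2)) + (0) + (0)] = 0/16 = 0
Dimension check: dim(rho) = sum (mult * dim) = 0*1 + 0*1 + 3*1 + 3*1 + 0*2 + 3*2 + 0*2 = 12 = chi_rho(e) = 12.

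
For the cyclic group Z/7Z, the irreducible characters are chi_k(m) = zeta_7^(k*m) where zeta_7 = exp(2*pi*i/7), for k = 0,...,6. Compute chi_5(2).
chi_5(2) = zeta_7^10 = exp(6*I*pi/7)

Argument: chi_5(2) = zeta_7^(5*2) = zeta_7^10. Since zeta_7^7 = 1, this equals zeta_7^3 = exp(2*pi*i*3/7) = exp(6*I*pi/7).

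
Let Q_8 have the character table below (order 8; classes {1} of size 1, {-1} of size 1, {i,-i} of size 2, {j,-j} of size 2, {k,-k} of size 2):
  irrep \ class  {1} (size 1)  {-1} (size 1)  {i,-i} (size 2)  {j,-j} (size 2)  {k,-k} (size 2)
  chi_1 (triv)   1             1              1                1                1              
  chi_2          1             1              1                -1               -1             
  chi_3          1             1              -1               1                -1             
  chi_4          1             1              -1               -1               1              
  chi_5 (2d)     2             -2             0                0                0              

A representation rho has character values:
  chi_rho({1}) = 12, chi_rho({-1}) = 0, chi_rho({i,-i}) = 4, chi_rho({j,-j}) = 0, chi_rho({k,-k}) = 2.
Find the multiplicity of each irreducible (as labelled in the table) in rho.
Multiplicities: chi_1: 3, chi_2: 2, chi_3: 0, chi_4: 1, chi_5: 3.

Solution. Use <chi_rho, chi> = (1/|G|) sum_C |C| * chi_rho(C) * conj(chi(C)) with |G| = 8 for each irreducible chi in the table:
  <chi_rho, chi_1> = (1/8)[1*(12)*conj(1) + 1*(0)*conj(1) + 2*(4)*conj(1) + 2*(0)*conj(1) + 2*(2)*conj(1)]
      = (1/8)[(12) + (0) + (8) + (0) + (4)] = 24/8 = 3
  <chi_rho, chi_2> = (1/8)[1*(12)*conj(1) + 1*(0)*conj(1) + 2*(4)*conj(1) + 2*(0)*conj(-1) + 2*(2)*conj(-1)]
      = (1/8)[(12) + (0) + (8) + (0) + (-4)] = 16/8 = 2
  <chi_rho, chi_3> = (1/8)[1*(12)*conj(1) + 1*(0)*conj(1) + 2*(4)*conj(-1) + 2*(0)*conj(1) + 2*(2)*conj(-1)]
      = (1/8)[(12) + (0) + (-8) + (0) + (-4)] = 0/8 = 0
  <chi_rho, chi_4> = (1/8)[1*(12)*conj(1) + 1*(0)*conj(1) + 2*(4)*conj(-1) + 2*(0)*conj(-1) + 2*(2)*conj(1)]
      = (1/8)[(12) + (0) + (-8) + (0) + (4)] = 8/8 = 1
  <chi_rho, chi_5> = (1/8)[1*(12)*conj(2) + 1*(0)*conj(-2) + 2*(4)*conj(0) + 2*(0)*conj(0) + 2*(2)*conj(0)]
      = (1/8)[(24) + (0) + (0) + (0) + (0)] = 24/8 = 3
Dimension check: dim(rho) = sum (mult * dim) = 3*1 + 2*1 + 0*1 + 1*1 + 3*2 = 12 = chi_rho(e) = 12.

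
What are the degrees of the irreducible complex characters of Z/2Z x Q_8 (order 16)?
Dimensions: 1, 1, 1, 1, 1, 1, 1, 1, 2, 2

There are 10 irreducibles (= number of conjugacy classes). Their dimensions d_i satisfy sum d_i^2 = |G| = 16: 1 + 1 + 1 + 1 + 1 + 1 + 1 + 1 + 4 + 4 = 16. (For the product with Z/2Z: each of the 2 1-dim characters of Z/2Z tensors with each irrep of Q_8, giving 2 copies of each Q_8-dimension.)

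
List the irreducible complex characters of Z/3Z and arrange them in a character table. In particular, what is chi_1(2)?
Character table of Z/3Z (irreps indexed chi_0,...,chi_2 with chi_k(m) = zeta_3^(k*m), zeta_3 = exp(2*pi*i/3)):
  irrep \ class  {0} (size 1)  {1} (size 1)    {2} (size 1)  
  chi_0          1             1               1             
  chi_1          1             exp(2*I*pi/3)   exp(-2*I*pi/3)
  chi_2          1             exp(-2*I*pi/3)  exp(2*I*pi/3) 

Spot check: chi_1(2) = zeta_3^(1*2) = zeta_3^2 = exp(-2*I*pi/3).

Details: Z/3Z is abelian, so all 3 irreducible complex representations are 1-dimensional. They are given by chi_k(m) = zeta_3^(k*m) for k = 0,...,2. Row orthogonality: sum_m chi_k(m) conj(chi_l(m)) = 3 * [k = l].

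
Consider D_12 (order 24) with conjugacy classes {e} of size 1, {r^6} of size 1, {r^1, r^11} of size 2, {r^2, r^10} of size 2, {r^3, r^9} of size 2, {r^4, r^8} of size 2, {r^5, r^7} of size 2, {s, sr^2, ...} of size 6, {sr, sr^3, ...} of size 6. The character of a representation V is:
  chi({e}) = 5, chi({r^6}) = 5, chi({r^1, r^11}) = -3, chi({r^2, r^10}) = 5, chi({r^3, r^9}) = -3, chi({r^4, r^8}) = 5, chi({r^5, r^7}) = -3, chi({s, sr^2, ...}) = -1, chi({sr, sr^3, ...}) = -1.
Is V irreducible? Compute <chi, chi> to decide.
Not irreducible (reducible): <chi, chi> = 9 > 1.

Argument: <chi, chi> = (1/|G|) sum_C |C| * |chi(C)|^2 = (1/24)[1*|5|^2 + 1*|5|^2 + 2*|-3|^2 + 2*|5|^2 + 2*|-3|^2 + 2*|5|^2 + 2*|-3|^2 + 6*|-1|^2 + 6*|-1|^2]
  = (1/24)[(25) + (25) + (18) + (50) + (18) + (50) + (18) + (6) + (6)] = 216/24 = 9.
A character is irreducible iff <chi, chi> = 1, so this representation is reducible.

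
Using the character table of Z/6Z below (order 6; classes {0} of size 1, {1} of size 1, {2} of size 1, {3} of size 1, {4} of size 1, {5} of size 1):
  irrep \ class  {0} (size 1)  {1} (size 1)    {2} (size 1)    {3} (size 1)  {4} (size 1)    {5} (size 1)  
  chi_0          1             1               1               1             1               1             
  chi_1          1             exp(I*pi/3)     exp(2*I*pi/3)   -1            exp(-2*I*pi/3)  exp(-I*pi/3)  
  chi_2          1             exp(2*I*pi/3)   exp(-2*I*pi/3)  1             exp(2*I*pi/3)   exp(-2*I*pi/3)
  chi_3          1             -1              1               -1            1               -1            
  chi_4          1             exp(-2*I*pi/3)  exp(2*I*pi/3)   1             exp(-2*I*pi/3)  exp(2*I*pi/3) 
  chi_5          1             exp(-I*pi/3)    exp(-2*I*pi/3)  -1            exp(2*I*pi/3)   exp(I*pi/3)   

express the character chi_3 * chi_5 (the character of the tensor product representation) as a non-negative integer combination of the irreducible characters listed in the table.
chi_3 tensor chi_5 = chi_2 (all other irreducibles have multiplicity 0).

Derivation: The character of a tensor product is the pointwise product (chi_3 * chi_5)(C) = chi_3(C) * chi_5(C):
  {0}: (1)*(1), {1}: (-1)*(exp(-I*pi/3)), {2}: (1)*(exp(-2*I*pi/3)), {3}: (-1)*(-1), {4}: (1)*(exp(2*I*pi/3)), {5}: (-1)*(exp(I*pi/3))
so (chi_3 * chi_5) takes values
  {0} -> 1, {1} -> -exp(-I*pi/3), {2} -> exp(-2*I*pi/3), {3} -> 1, {4} -> exp(2*I*pi/3), {5} -> -exp(I*pi/3).
Now take the inner product of this character with each irreducible chi from the table, <chi_3*chi_5, chi> = (1/6) sum_C |C| (chi_3*chi_5)(C) conj(chi(C)):
  <chi_3*chi_5, chi_0> = (1/6)[1*(1)*conj(1) + 1*(-exp(-I*pi/3))*conj(1) + 1*(exp(-2*I*pi/3))*conj(1) + 1*(1)*conj(1) + 1*(exp(2*I*pi/3))*conj(1) + 1*(-exp(I*pi/3))*conj(1)]
      = (1/6)[(1) + (-exp(-I*pi/3)) + (exp(-2*I*pi/3)) + (1) + (exp(2*I*pi/3)) + (-exp(I*pi/3))] = 0/6 = 0
  <chi_3*chi_5, chi_1> = (1/6)[1*(1)*conj(1) + 1*(-exp(-I*pi/3))*conj(exp(I*pi/3)) + 1*(exp(-2*I*pi/3))*conj(exp(2*I*pi/3)) + 1*(1)*conj(-1) + 1*(exp(2*I*pi/3))*conj(exp(-2*I*pi/3)) + 1*(-exp(I*pi/3))*conj(exp(-I*pi/3))]
      = (1/6)[(1) + (-exp(-2*I*pi/3)) + (exp(2*I*pi/3)) + (-1) + (exp(-2*I*pi/3)) + (-exp(2*I*pi/3))] = 0/6 = 0
  <chi_3*chi_5, chi_2> = (1/6)[1*(1)*conj(1) + 1*(-exp(-I*pi/3))*conj(exp(2*I*pi/3)) + 1*(exp(-2*I*pi/3))*conj(exp(-2*I*pi/3)) + 1*(1)*conj(1) + 1*(exp(2*I*pi/3))*conj(exp(2*I*pi/3)) + 1*(-exp(I*pi/3))*conj(exp(-2*I*pi/3))]
      = (1/6)[(1) + (1) + (1) + (1) + (1) + (1)] = 6/6 = 1
  <chi_3*chi_5, chi_3> = (1/6)[1*(1)*conj(1) + 1*(-exp(-I*pi/3))*conj(-1) + 1*(exp(-2*I*pi/3))*conj(1) + 1*(1)*conj(-1) + 1*(exp(2*I*pi/3))*conj(1) + 1*(-exp(I*pi/3))*conj(-1)]
      = (1/6)[(1) + (exp(-I*pi/3)) + (exp(-2*I*pi/3)) + (-1) + (exp(2*I*pi/3)) + (exp(I*pi/3))] = 0/6 = 0
  <chi_3*chi_5, chi_4> = (1/6)[1*(1)*conj(1) + 1*(-exp(-I*pi/3))*conj(exp(-2*I*pi/3)) + 1*(exp(-2*I*pi/3))*conj(exp(2*I*pi/3)) + 1*(1)*conj(1) + 1*(exp(2*I*pi/3))*conj(exp(-2*I*pi/3)) + 1*(-exp(I*pi/3))*conj(exp(2*I*pi/3))]
      = (1/6)[(1) + (-exp(I*pi/3)) + (exp(2*I*pi/3)) + (1) + (exp(-2*I*pi/3)) + (-exp(-I*pi/3))] = 0/6 = 0
  <chi_3*chi_5, chi_5> = (1/6)[1*(1)*conj(1) + 1*(-exp(-I*pi/3))*conj(exp(-I*pi/3)) + 1*(exp(-2*I*pi/3))*conj(exp(-2*I*pi/3)) + 1*(1)*conj(-1) + 1*(exp(2*I*pi/3))*conj(exp(2*I*pi/3)) + 1*(-exp(I*pi/3))*conj(exp(I*pi/3))]
      = (1/6)[(1) + (-1) + (1) + (-1) + (1) + (-1)] = 0/6 = 0
(Exp terms are combined using exp(i*s)*conj(exp(i*t)) = exp(i*(s-t)), and sums of them are collapsed using the identity that for every m > 1 the m distinct m-th roots of unity sum to 0, e.g. 1 + exp(2*I*pi/3) + exp(-2*I*pi/3) = 0.)
Hence the multiplicities are chi_2: 1. Dimension check: dim(chi_3)*dim(chi_5) = 1*1 = 1 and sum (mult * dim) = 1*1 = 1.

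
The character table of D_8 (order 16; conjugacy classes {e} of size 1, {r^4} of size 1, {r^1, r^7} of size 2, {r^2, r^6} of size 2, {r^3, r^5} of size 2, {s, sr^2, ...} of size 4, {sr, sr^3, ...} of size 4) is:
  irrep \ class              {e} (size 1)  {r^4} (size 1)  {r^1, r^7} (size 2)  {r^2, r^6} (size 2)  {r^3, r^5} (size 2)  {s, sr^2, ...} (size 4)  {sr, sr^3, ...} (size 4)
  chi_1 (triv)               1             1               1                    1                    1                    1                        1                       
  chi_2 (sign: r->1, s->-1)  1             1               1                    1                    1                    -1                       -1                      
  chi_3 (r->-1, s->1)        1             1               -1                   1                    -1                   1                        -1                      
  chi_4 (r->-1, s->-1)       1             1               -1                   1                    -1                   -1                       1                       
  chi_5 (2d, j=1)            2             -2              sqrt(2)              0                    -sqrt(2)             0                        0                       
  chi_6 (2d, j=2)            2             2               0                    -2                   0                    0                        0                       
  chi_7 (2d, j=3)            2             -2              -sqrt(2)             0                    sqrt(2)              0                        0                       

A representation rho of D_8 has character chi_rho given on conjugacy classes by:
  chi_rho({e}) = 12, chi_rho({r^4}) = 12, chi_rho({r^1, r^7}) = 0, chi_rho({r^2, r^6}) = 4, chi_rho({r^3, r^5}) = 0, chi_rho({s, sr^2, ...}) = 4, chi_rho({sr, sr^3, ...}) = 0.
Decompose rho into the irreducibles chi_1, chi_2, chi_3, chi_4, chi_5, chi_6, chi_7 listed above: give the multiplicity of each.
Multiplicities: chi_1: 3, chi_2: 1, chi_3: 3, chi_4: 1, chi_5: 0, chi_6: 2, chi_7: 0.

Working: Use <chi_rho, chi> = (1/|G|) sum_C |C| * chi_rho(C) * conj(chi(C)) with |G| = 16 for each irreducible chi in the table:
  <chi_rho, chi_1> = (1/16)[1*(12)*conj(1) + 1*(12)*conj(1) + 2*(0)*conj(1) + 2*(4)*conj(1) + 2*(0)*conj(1) + 4*(4)*conj(1) + 4*(0)*conj(1)]
      = (1/16)[(12) + (12) + (0) + (8) + (0) + (16) + (0)] = 48/16 = 3
  <chi_rho, chi_2> = (1/16)[1*(12)*conj(1) + 1*(12)*conj(1) + 2*(0)*conj(1) + 2*(4)*conj(1) + 2*(0)*conj(1) + 4*(4)*conj(-1) + 4*(0)*conj(-1)]
      = (1/16)[(12) + (12) + (0) + (8) + (0) + (-16) + (0)] = 16/16 = 1
  <chi_rho, chi_3> = (1/16)[1*(12)*conj(1) + 1*(12)*conj(1) + 2*(0)*conj(-1) + 2*(4)*conj(1) + 2*(0)*conj(-1) + 4*(4)*conj(1) + 4*(0)*conj(-1)]
      = (1/16)[(12) + (12) + (0) + (8) + (0) + (16) + (0)] = 48/16 = 3
  <chi_rho, chi_4> = (1/16)[1*(12)*conj(1) + 1*(12)*conj(1) + 2*(0)*conj(-1) + 2*(4)*conj(1) + 2*(0)*conj(-1) + 4*(4)*conj(-1) + 4*(0)*conj(1)]
      = (1/16)[(12) + (12) + (0) + (8) + (0) + (-16) + (0)] = 16/16 = 1
  <chi_rho, chi_5> = (1/16)[1*(12)*conj(2) + 1*(12)*conj(-2) + 2*(0)*conj(sqrt(2)) + 2*(4)*conj(0) + 2*(0)*conj(-sqrt(2)) + 4*(4)*conj(0) + 4*(0)*conj(0)]
      = (1/16)[(24) + (-24) + (0) + (0) + (0) + (0) + (0)] = 0/16 = 0
  <chi_rho, chi_6> = (1/16)[1*(12)*conj(2) + 1*(12)*conj(2) + 2*(0)*conj(0) + 2*(4)*conj(-2) + 2*(0)*conj(0) + 4*(4)*conj(0) + 4*(0)*conj(0)]
      = (1/16)[(24) + (24) + (0) + (-16) + (0) + (0) + (0)] = 32/16 = 2
  <chi_rho, chi_7> = (1/16)[1*(12)*conj(2) + 1*(12)*conj(-2) + 2*(0)*conj(-sqrt(2)) + 2*(4)*conj(0) + 2*(0)*conj(sqrt(2)) + 4*(4)*conj(0) + 4*(0)*conj(0)]
      = (1/16)[(24) + (-24) + (0) + (0) + (0) + (0) + (0)] = 0/16 = 0
Dimension check: dim(rho) = sum (mult * dim) = 3*1 + 1*1 + 3*1 + 1*1 + 0*2 + 2*2 + 0*2 = 12 = chi_rho(e) = 12.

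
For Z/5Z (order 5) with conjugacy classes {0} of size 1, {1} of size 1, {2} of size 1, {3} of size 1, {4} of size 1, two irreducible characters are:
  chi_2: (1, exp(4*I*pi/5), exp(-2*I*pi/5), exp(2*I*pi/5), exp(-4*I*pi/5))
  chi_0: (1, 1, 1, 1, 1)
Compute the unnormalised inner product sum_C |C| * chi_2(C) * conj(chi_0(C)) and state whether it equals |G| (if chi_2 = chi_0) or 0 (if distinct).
Sum = 0; so <chi_2, chi_0> = 0 (distinct irreducibles are orthogonal).

Details: Compute term by term over conjugacy classes (|C| * chi_2(C) * conj(chi_0(C))):
  1*(1)*conj(1) + 1*(exp(4*I*pi/5))*conj(1) + 1*(exp(-2*I*pi/5))*conj(1) + 1*(exp(2*I*pi/5))*conj(1) + 1*(exp(-4*I*pi/5))*conj(1)
  = (1) + (exp(4*I*pi/5)) + (exp(-2*I*pi/5)) + (exp(2*I*pi/5)) + (exp(-4*I*pi/5))
  = 0.
(Exp terms are combined using exp(i*s)*conj(exp(i*t)) = exp(i*(s-t)), and sums of them are collapsed using the identity that for every m > 1 the m distinct m-th roots of unity sum to 0, e.g. 1 + exp(2*I*pi/3) + exp(-2*I*pi/3) = 0.)
Dividing by |G| = 5 gives 0/5 = 0, matching the row-orthogonality relation <chi_2, chi_0> = [chi_2 = chi_0].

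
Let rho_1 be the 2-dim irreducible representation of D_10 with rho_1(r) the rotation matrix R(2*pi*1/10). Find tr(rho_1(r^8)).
chi_{rho_1}(r^8) = 2*cos(2*pi*1*8/10) = -1/2 + sqrt(5)/2

Justification: rho_1(r^8) is rotation by angle 2*pi*1*8/10, whose trace is 2*cos(2*pi*1*8/10) = -1/2 + sqrt(5)/2.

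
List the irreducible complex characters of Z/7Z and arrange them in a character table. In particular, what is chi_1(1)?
Character table of Z/7Z (irreps indexed chi_0,...,chi_6 with chi_k(m) = zeta_7^(k*m), zeta_7 = exp(2*pi*i/7)):
  irrep \ class  {0} (size 1)  {1} (size 1)    {2} (size 1)    {3} (size 1)    {4} (size 1)    {5} (size 1)    {6} (size 1)  
  chi_0          1             1               1               1               1               1               1             
  chi_1          1             exp(2*I*pi/7)   exp(4*I*pi/7)   exp(6*I*pi/7)   exp(-6*I*pi/7)  exp(-4*I*pi/7)  exp(-2*I*pi/7)
  chi_2          1             exp(4*I*pi/7)   exp(-6*I*pi/7)  exp(-2*I*pi/7)  exp(2*I*pi/7)   exp(6*I*pi/7)   exp(-4*I*pi/7)
  chi_3          1             exp(6*I*pi/7)   exp(-2*I*pi/7)  exp(4*I*pi/7)   exp(-4*I*pi/7)  exp(2*I*pi/7)   exp(-6*I*pi/7)
  chi_4          1             exp(-6*I*pi/7)  exp(2*I*pi/7)   exp(-4*I*pi/7)  exp(4*I*pi/7)   exp(-2*I*pi/7)  exp(6*I*pi/7) 
  chi_5          1             exp(-4*I*pi/7)  exp(6*I*pi/7)   exp(2*I*pi/7)   exp(-2*I*pi/7)  exp(-6*I*pi/7)  exp(4*I*pi/7) 
  chi_6          1             exp(-2*I*pi/7)  exp(-4*I*pi/7)  exp(-6*I*pi/7)  exp(6*I*pi/7)   exp(4*I*pi/7)   exp(2*I*pi/7) 

Spot check: chi_1(1) = zeta_7^(1*1) = zeta_7^1 = exp(2*I*pi/7).

Details: Z/7Z is abelian, so all 7 irreducible complex representations are 1-dimensional. They are given by chi_k(m) = zeta_7^(k*m) for k = 0,...,6. Row orthogonality: sum_m chi_k(m) conj(chi_l(m)) = 7 * [k = l].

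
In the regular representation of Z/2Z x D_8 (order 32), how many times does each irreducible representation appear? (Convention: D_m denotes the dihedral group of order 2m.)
Each irreducible V_i of dimension d_i appears with multiplicity d_i, i.e. rho_reg = (direct sum over all irreducibles V_i) d_i V_i. The irreducible dimensions for Z/2Z x D_8 are 1, 1, 1, 1, 1, 1, 1, 1, 2, 2, 2, 2, 2, 2: 8 irreducibles of dimension 1, each with multiplicity 1; 6 irreducibles of dimension 2, each with multiplicity 2. Total dimension 8*1*1 + 6*2*2 = 32 = |G|.

Derivation: General theorem: in the regular representation of a finite group G, each irreducible appears with multiplicity equal to its dimension. Check: dim(rho_reg) = sum d_i^2 = 1 + 1 + 1 + 1 + 1 + 1 + 1 + 1 + 4 + 4 + 4 + 4 + 4 + 4 = 32 = |G|.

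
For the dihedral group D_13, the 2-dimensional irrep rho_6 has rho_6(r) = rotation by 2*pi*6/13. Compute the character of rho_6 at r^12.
chi_{rho_6}(r^12) = 2*cos(2*pi*6*12/13) = -2*cos(pi/13)

Reasoning: rho_6(r^12) is rotation by angle 2*pi*6*12/13, whose trace is 2*cos(2*pi*6*12/13) = -2*cos(pi/13).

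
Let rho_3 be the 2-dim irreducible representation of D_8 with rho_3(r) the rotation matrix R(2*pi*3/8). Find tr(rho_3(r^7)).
chi_{rho_3}(r^7) = 2*cos(2*pi*3*7/8) = -sqrt(2)

rho_3(r^7) is rotation by angle 2*pi*3*7/8, whose trace is 2*cos(2*pi*3*7/8) = -sqrt(2).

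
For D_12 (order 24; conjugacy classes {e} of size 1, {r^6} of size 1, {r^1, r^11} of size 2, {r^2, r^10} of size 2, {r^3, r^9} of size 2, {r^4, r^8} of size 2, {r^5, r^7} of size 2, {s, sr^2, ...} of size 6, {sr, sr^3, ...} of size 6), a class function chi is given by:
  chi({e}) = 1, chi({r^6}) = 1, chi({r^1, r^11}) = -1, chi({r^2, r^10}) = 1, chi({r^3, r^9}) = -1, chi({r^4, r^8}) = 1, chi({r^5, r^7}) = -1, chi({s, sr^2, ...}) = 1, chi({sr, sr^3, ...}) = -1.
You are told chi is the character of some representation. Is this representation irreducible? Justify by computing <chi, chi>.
Irreducible: <chi, chi> = 1.

<chi, chi> = (1/|G|) sum_C |C| * |chi(C)|^2 = (1/24)[1*|1|^2 + 1*|1|^2 + 2*|-1|^2 + 2*|1|^2 + 2*|-1|^2 + 2*|1|^2 + 2*|-1|^2 + 6*|1|^2 + 6*|-1|^2]
  = (1/24)[(1) + (1) + (2) + (2) + (2) + (2) + (2) + (6) + (6)] = 24/24 = 1.
A character is irreducible iff <chi, chi> = 1, so this representation is irreducible.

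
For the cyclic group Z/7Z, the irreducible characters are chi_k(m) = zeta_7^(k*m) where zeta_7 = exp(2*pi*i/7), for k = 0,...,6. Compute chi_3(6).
chi_3(6) = zeta_7^18 = exp(-6*I*pi/7)

Explanation: chi_3(6) = zeta_7^(3*6) = zeta_7^18. Since zeta_7^7 = 1, this equals zeta_7^4 = exp(2*pi*i*4/7) = exp(-6*I*pi/7).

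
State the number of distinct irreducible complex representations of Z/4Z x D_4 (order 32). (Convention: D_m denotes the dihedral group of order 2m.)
20

Why: The number of irreducible complex representations of a finite group equals its number of conjugacy classes. For a direct product, #classes(G x H) = #classes(G) * #classes(H). Z/4Z has 4 classes (abelian), D_4 has 5 classes, so 4 * 5 = 20, so Z/4Z x D_4 (order 32) has exactly 20 irreducible complex representations.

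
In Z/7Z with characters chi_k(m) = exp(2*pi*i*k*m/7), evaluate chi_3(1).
chi_3(1) = zeta_7^3 = exp(6*I*pi/7)

Reasoning: chi_3(1) = zeta_7^(3*1) = zeta_7^3. Since zeta_7^7 = 1, this equals zeta_7^3 = exp(2*pi*i*3/7) = exp(6*I*pi/7).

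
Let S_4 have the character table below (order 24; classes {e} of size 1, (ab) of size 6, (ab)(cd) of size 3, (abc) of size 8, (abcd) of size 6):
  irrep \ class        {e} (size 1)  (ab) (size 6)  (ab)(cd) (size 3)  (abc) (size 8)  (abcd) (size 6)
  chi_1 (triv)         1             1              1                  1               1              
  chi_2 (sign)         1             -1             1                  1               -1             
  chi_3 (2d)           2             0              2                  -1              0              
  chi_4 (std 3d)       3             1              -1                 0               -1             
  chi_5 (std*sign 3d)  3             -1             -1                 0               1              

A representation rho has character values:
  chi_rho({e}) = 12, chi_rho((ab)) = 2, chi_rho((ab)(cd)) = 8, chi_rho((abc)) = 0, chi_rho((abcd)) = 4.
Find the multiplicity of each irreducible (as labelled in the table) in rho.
Multiplicities: chi_1: 3, chi_2: 0, chi_3: 3, chi_4: 0, chi_5: 1.

Reasoning: Use <chi_rho, chi> = (1/|G|) sum_C |C| * chi_rho(C) * conj(chi(C)) with |G| = 24 for each irreducible chi in the table:
  <chi_rho, chi_1> = (1/24)[1*(12)*conj(1) + 6*(2)*conj(1) + 3*(8)*conj(1) + 8*(0)*conj(1) + 6*(4)*conj(1)]
      = (1/24)[(12) + (12) + (24) + (0) + (24)] = 72/24 = 3
  <chi_rho, chi_2> = (1/24)[1*(12)*conj(1) + 6*(2)*conj(-1) + 3*(8)*conj(1) + 8*(0)*conj(1) + 6*(4)*conj(-1)]
      = (1/24)[(12) + (-12) + (24) + (0) + (-24)] = 0/24 = 0
  <chi_rho, chi_3> = (1/24)[1*(12)*conj(2) + 6*(2)*conj(0) + 3*(8)*conj(2) + 8*(0)*conj(-1) + 6*(4)*conj(0)]
      = (1/24)[(24) + (0) + (48) + (0) + (0)] = 72/24 = 3
  <chi_rho, chi_4> = (1/24)[1*(12)*conj(3) + 6*(2)*conj(1) + 3*(8)*conj(-1) + 8*(0)*conj(0) + 6*(4)*conj(-1)]
      = (1/24)[(36) + (12) + (-24) + (0) + (-24)] = 0/24 = 0
  <chi_rho, chi_5> = (1/24)[1*(12)*conj(3) + 6*(2)*conj(-1) + 3*(8)*conj(-1) + 8*(0)*conj(0) + 6*(4)*conj(1)]
      = (1/24)[(36) + (-12) + (-24) + (0) + (24)] = 24/24 = 1
Dimension check: dim(rho) = sum (mult * dim) = 3*1 + 0*1 + 3*2 + 0*3 + 1*3 = 12 = chi_rho(e) = 12.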